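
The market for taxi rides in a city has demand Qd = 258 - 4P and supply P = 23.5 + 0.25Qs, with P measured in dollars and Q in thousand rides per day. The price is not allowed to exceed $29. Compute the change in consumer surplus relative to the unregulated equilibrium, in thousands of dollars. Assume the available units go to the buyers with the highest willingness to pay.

-120

Rearranging supply gives Qs = 4P - 94. Without the control the market clears where 258 - 4P = 4P - 94, i.e. P* = 44 and Q* = 82.
The ceiling of 29 is below the equilibrium price 44, so it binds.
At P = 29: Qd = 258 - 4·29 = 142 and Qs = 4·29 - 94 = 22.
Consumer surplus without the control is ½ · (64.5 - 44) · 82 = 840.5.
With the ceiling, 22 units are sold at 29 (assume they go to the highest-value buyers). The demand price at Q = 22 is 59, so CS = ½ · [(64.5 - 29) + (59 - 29)] · 22 = 720.5.
Change in consumer surplus = 720.5 - 840.5 = -120.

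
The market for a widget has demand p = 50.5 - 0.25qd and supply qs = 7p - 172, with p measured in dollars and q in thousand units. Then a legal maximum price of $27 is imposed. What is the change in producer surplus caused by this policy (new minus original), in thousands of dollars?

-290.5

Rearranging demand gives qd = 202 - 4p. Setting quantity demanded equal to quantity supplied, 202 - 4p = 7p - 172, gives p* = 34 and q* = 66.
Since 27 < 34, the ceiling is binding.
At p = 27: qd = 202 - 4·27 = 94 and qs = 7·27 - 172 = 17.
Producer surplus without the control is ½ · (34 - 172/7) · 66 = 2178/7.
With the ceiling, producers sell 17 units at 27, so PS = ½ · (27 - 172/7) · 17 = 289/14.
Change in producer surplus = 289/14 - 2178/7 = -290.5.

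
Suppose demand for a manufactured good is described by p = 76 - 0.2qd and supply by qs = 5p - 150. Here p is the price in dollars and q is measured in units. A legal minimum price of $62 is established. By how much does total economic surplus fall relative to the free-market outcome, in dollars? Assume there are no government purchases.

Rearranging demand gives qd = 380 - 5p. Without the control the market clears where 380 - 5p = 5p - 150, i.e. p* = 53 and q* = 115.
The floor of 62 is above the equilibrium price 53, so it binds.
At p = 62: qd = 380 - 5·62 = 70 and qs = 5·62 - 150 = 160.
Quantity traded falls to 70. At q = 70 the demand price is (380 - 70)/5 = 62 and the supply price is (150 + 70)/5 = 44.
Deadweight loss = ½ · (62 - 44) · (115 - 70) = ½ · 18 · 45 = 405.

405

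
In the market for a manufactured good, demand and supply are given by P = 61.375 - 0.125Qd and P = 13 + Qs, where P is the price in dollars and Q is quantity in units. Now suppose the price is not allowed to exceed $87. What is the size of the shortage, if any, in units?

Rearranging demand gives Qd = 491 - 8P; rearranging supply gives Qs = P - 13. Equilibrium: 491 - 8P = P - 13, so 504 = 9P and P* = 56, Q* = 43.
The ceiling of 87 is above the equilibrium price 56, so it is not binding; the market clears at P* = 56, Q* = 43.
Since the control does not bind, there is no shortage.

0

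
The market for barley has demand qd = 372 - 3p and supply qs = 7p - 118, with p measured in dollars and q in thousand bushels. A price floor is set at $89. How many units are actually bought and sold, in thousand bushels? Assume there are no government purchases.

Equilibrium: 372 - 3p = 7p - 118, so 490 = 10p and p* = 49, q* = 225.
Because the floor (89) lies above the market-clearing price, it is binding.
At p = 89: qd = 372 - 3·89 = 105 and qs = 7·89 - 118 = 505.
The quantity actually transacted is the short side, demand: 105.

105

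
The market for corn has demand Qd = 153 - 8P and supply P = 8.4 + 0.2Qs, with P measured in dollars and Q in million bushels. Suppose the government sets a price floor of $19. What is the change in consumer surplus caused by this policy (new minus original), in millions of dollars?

-68

Rearranging supply gives Qs = 5P - 42. Setting quantity demanded equal to quantity supplied, 153 - 8P = 5P - 42, gives P* = 15 and Q* = 33.
Since 19 > 15, the floor is binding.
At P = 19: Qd = 153 - 8·19 = 1 and Qs = 5·19 - 42 = 53.
Consumer surplus without the control is ½ · (19.125 - 15) · 33 = 68.0625.
With the floor, consumers buy 1 units at 19, so CS = ½ · (19.125 - 19) · 1 = 0.0625.
Change in consumer surplus = 0.0625 - 68.0625 = -68.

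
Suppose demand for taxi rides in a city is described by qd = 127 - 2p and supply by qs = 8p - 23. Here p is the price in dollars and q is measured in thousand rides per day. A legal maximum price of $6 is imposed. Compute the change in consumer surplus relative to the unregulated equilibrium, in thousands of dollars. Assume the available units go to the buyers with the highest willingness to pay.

Equilibrium: 127 - 2p = 8p - 23, so 150 = 10p and p* = 15, q* = 97.
Because the ceiling (6) lies below the market-clearing price, it is binding.
At p = 6: qd = 127 - 2·6 = 115 and qs = 8·6 - 23 = 25.
Consumer surplus without the control is ½ · (63.5 - 15) · 97 = 2352.25.
With the ceiling, 25 units are sold at 6 (assume they go to the highest-value buyers). The demand price at q = 25 is 51, so CS = ½ · [(63.5 - 6) + (51 - 6)] · 25 = 1281.25.
Change in consumer surplus = 1281.25 - 2352.25 = -1071.

-1071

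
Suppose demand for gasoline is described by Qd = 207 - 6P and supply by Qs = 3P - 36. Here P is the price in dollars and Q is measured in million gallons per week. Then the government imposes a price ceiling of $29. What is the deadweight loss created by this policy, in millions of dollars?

0

In a free market, 207 - 6P = 3P - 36 gives the equilibrium P* = 27, Q* = 45.
The ceiling of 29 is above the equilibrium price 27, so it is not binding; the market clears at P* = 27, Q* = 45.
Since the control does not bind, no trades are prevented and deadweight loss is zero.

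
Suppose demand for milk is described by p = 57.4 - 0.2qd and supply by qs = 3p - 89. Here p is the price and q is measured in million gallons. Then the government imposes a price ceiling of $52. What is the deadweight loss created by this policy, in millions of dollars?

0

Rearranging demand gives qd = 287 - 5p. Without the control the market clears where 287 - 5p = 3p - 89, i.e. p* = 47 and q* = 52.
Since 52 is above p* = 47, the ceiling does not bind and the free-market outcome prevails.
Since the control does not bind, no trades are prevented and deadweight loss is zero.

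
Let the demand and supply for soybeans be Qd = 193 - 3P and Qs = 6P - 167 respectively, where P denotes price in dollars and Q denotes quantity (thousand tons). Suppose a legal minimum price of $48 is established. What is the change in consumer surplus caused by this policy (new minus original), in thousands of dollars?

Setting quantity demanded equal to quantity supplied, 193 - 3P = 6P - 167, gives P* = 40 and Q* = 73.
The floor of 48 is above the equilibrium price 40, so it binds.
At P = 48: Qd = 193 - 3·48 = 49 and Qs = 6·48 - 167 = 121.
Consumer surplus without the control is ½ · (193/3 - 40) · 73 = 5329/6.
With the floor, consumers buy 49 units at 48, so CS = ½ · (193/3 - 48) · 49 = 2401/6.
Change in consumer surplus = 2401/6 - 5329/6 = -488.

-488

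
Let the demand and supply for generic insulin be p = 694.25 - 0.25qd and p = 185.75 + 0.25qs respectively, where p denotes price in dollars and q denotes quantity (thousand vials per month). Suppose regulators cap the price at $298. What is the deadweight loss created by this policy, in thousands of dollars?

Rearranging demand gives qd = 2777 - 4p; rearranging supply gives qs = 4p - 743. Without the control the market clears where 2777 - 4p = 4p - 743, i.e. p* = 440 and q* = 1017.
Since 298 < 440, the ceiling is binding.
At p = 298: qd = 2777 - 4·298 = 1585 and qs = 4·298 - 743 = 449.
Quantity traded falls to 449. At q = 449 the demand price is (2777 - 449)/4 = 582 and the supply price is (743 + 449)/4 = 298.
Deadweight loss = ½ · (582 - 298) · (1017 - 449) = ½ · 284 · 568 = 80656.

80656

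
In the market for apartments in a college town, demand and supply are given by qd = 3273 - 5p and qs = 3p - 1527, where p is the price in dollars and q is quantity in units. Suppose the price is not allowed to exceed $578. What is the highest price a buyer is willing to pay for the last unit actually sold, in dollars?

613.2

Setting quantity demanded equal to quantity supplied, 3273 - 5p = 3p - 1527, gives p* = 600 and q* = 273.
The ceiling of 578 is below the equilibrium price 600, so it binds.
At p = 578: qd = 3273 - 5·578 = 383 and qs = 3·578 - 1527 = 207.
Only 207 units reach the market. On the demand curve, the marginal buyer's willingness to pay at q = 207 is (3273 - 207)/5 = 613.2.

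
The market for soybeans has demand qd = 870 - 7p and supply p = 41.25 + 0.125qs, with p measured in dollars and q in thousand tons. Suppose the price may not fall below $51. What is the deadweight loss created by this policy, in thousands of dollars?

0

Rearranging supply gives qs = 8p - 330. Without the control the market clears where 870 - 7p = 8p - 330, i.e. p* = 80 and q* = 310.
Since 51 is below p* = 80, the floor does not bind and the free-market outcome prevails.
Since the control does not bind, no trades are prevented and deadweight loss is zero.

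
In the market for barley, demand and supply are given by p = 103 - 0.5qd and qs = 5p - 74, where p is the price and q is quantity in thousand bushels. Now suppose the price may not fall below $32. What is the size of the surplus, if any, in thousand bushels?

Rearranging demand gives qd = 206 - 2p. Without the control the market clears where 206 - 2p = 5p - 74, i.e. p* = 40 and q* = 126.
The floor of 32 is below the equilibrium price 40, so it is not binding; the market clears at p* = 40, q* = 126.
Since the control does not bind, there is no surplus.

0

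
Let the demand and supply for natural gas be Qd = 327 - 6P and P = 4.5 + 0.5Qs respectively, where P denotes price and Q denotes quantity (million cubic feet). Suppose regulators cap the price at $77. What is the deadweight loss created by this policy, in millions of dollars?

Rearranging supply gives Qs = 2P - 9. Without the control the market clears where 327 - 6P = 2P - 9, i.e. P* = 42 and Q* = 75.
The ceiling of 77 is above the equilibrium price 42, so it is not binding; the market clears at P* = 42, Q* = 75.
Since the control does not bind, no trades are prevented and deadweight loss is zero.

0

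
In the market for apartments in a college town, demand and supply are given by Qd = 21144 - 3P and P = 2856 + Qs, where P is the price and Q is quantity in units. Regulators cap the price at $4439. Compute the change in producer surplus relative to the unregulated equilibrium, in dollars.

Rearranging supply gives Qs = P - 2856. Equilibrium: 21144 - 3P = P - 2856, so 24000 = 4P and P* = 6000, Q* = 3144.
Because the ceiling (4439) lies below the market-clearing price, it is binding.
At P = 4439: Qd = 21144 - 3·4439 = 7827 and Qs = 4439 - 2856 = 1583.
Producer surplus without the control is ½ · (6000 - 2856) · 3144 = 4942368.
With the ceiling, producers sell 1583 units at 4439, so PS = ½ · (4439 - 2856) · 1583 = 1252944.5.
Change in producer surplus = 1252944.5 - 4942368 = -3689423.5.

-3689423.5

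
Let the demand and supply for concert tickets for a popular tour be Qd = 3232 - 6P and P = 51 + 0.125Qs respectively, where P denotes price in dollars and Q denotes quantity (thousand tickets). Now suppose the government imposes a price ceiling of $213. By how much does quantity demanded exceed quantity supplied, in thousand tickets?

658

Rearranging supply gives Qs = 8P - 408. Equilibrium: 3232 - 6P = 8P - 408, so 3640 = 14P and P* = 260, Q* = 1672.
The ceiling of 213 is below the equilibrium price 260, so it binds.
At P = 213: Qd = 3232 - 6·213 = 1954 and Qs = 8·213 - 408 = 1296.
Shortage = Qd - Qs = 1954 - 1296 = 658.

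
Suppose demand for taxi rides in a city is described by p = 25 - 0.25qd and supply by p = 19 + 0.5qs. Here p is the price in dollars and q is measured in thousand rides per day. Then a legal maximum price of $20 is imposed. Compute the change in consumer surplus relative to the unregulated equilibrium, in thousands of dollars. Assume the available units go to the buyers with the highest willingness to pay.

1.5

Rearranging demand gives qd = 100 - 4p; rearranging supply gives qs = 2p - 38. Setting quantity demanded equal to quantity supplied, 100 - 4p = 2p - 38, gives p* = 23 and q* = 8.
The ceiling of 20 is below the equilibrium price 23, so it binds.
At p = 20: qd = 100 - 4·20 = 20 and qs = 2·20 - 38 = 2.
Consumer surplus without the control is ½ · (25 - 23) · 8 = 8.
With the ceiling, 2 units are sold at 20 (assume they go to the highest-value buyers). The demand price at q = 2 is 24.5, so CS = ½ · [(25 - 20) + (24.5 - 20)] · 2 = 9.5.
Change in consumer surplus = 9.5 - 8 = 1.5.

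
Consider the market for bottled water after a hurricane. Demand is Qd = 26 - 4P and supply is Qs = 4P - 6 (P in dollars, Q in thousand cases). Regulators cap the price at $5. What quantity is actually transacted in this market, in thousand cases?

10

Equilibrium: 26 - 4P = 4P - 6, so 32 = 8P and P* = 4, Q* = 10.
Since 5 is above P* = 4, the ceiling does not bind and the free-market outcome prevails.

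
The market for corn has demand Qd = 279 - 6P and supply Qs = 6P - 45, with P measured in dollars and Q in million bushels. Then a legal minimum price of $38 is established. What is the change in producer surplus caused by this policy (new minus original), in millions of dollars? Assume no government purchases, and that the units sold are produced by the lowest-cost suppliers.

198

Without the control the market clears where 279 - 6P = 6P - 45, i.e. P* = 27 and Q* = 117.
Because the floor (38) lies above the market-clearing price, it is binding.
At P = 38: Qd = 279 - 6·38 = 51 and Qs = 6·38 - 45 = 183.
Producer surplus without the control is ½ · (27 - 7.5) · 117 = 1140.75.
With the floor, 51 units are sold at 38. The supply price at Q = 51 is 16, so PS = ½ · [(38 - 7.5) + (38 - 16)] · 51 = 1338.75.
Change in producer surplus = 1338.75 - 1140.75 = 198.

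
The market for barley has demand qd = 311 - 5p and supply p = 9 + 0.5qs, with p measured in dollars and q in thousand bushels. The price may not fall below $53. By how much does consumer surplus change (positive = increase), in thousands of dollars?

Rearranging supply gives qs = 2p - 18. Without the control the market clears where 311 - 5p = 2p - 18, i.e. p* = 47 and q* = 76.
Because the floor (53) lies above the market-clearing price, it is binding.
At p = 53: qd = 311 - 5·53 = 46 and qs = 2·53 - 18 = 88.
Consumer surplus without the control is ½ · (62.2 - 47) · 76 = 577.6.
With the floor, consumers buy 46 units at 53, so CS = ½ · (62.2 - 53) · 46 = 211.6.
Change in consumer surplus = 211.6 - 577.6 = -366.

-366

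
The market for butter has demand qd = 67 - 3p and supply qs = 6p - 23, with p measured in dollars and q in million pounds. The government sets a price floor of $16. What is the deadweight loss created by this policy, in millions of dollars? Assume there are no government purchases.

Setting quantity demanded equal to quantity supplied, 67 - 3p = 6p - 23, gives p* = 10 and q* = 37.
The floor of 16 is above the equilibrium price 10, so it binds.
At p = 16: qd = 67 - 3·16 = 19 and qs = 6·16 - 23 = 73.
Quantity traded falls to 19. At q = 19 the demand price is (67 - 19)/3 = 16 and the supply price is (23 + 19)/6 = 7.
Deadweight loss = ½ · (16 - 7) · (37 - 19) = ½ · 9 · 18 = 81.

81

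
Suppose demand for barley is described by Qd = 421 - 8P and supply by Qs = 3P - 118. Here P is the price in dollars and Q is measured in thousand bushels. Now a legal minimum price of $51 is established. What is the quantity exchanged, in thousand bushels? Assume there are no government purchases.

Setting quantity demanded equal to quantity supplied, 421 - 8P = 3P - 118, gives P* = 49 and Q* = 29.
Because the floor (51) lies above the market-clearing price, it is binding.
At P = 51: Qd = 421 - 8·51 = 13 and Qs = 3·51 - 118 = 35.
The quantity actually transacted is the short side, demand: 13.

13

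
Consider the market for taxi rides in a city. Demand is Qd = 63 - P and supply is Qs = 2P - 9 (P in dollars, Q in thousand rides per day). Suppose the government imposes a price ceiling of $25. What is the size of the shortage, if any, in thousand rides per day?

0

Setting quantity demanded equal to quantity supplied, 63 - P = 2P - 9, gives P* = 24 and Q* = 39.
The ceiling of 25 is above the equilibrium price 24, so it is not binding; the market clears at P* = 24, Q* = 39.
Since the control does not bind, there is no shortage.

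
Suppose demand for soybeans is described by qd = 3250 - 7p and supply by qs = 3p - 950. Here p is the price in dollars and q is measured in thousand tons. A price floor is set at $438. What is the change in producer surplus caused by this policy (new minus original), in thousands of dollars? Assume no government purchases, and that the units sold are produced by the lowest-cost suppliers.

Without the control the market clears where 3250 - 7p = 3p - 950, i.e. p* = 420 and q* = 310.
Since 438 > 420, the floor is binding.
At p = 438: qd = 3250 - 7·438 = 184 and qs = 3·438 - 950 = 364.
Producer surplus without the control is ½ · (420 - 950/3) · 310 = 48050/3.
With the floor, 184 units are sold at 438. The supply price at q = 184 is 378, so PS = ½ · [(438 - 950/3) + (438 - 378)] · 184 = 50048/3.
Change in producer surplus = 50048/3 - 48050/3 = 666.

666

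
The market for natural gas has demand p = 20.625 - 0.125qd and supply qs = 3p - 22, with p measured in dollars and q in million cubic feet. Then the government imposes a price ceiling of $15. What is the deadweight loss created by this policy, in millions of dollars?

Rearranging demand gives qd = 165 - 8p. Setting quantity demanded equal to quantity supplied, 165 - 8p = 3p - 22, gives p* = 17 and q* = 29.
Since 15 < 17, the ceiling is binding.
At p = 15: qd = 165 - 8·15 = 45 and qs = 3·15 - 22 = 23.
Quantity traded falls to 23. At q = 23 the demand price is (165 - 23)/8 = 17.75 and the supply price is (22 + 23)/3 = 15.
Deadweight loss = ½ · (17.75 - 15) · (29 - 23) = ½ · 2.75 · 6 = 8.25.

8.25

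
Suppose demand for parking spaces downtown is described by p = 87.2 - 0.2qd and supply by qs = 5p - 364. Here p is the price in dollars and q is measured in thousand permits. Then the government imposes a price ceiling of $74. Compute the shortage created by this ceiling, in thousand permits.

Rearranging demand gives qd = 436 - 5p. Setting quantity demanded equal to quantity supplied, 436 - 5p = 5p - 364, gives p* = 80 and q* = 36.
Since 74 < 80, the ceiling is binding.
At p = 74: qd = 436 - 5·74 = 66 and qs = 5·74 - 364 = 6.
Shortage = qd - qs = 66 - 6 = 60.

60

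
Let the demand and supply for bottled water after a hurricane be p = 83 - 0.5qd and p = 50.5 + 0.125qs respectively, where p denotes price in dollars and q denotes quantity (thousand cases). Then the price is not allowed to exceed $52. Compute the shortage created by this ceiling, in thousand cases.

50

Rearranging demand gives qd = 166 - 2p; rearranging supply gives qs = 8p - 404. Without the control the market clears where 166 - 2p = 8p - 404, i.e. p* = 57 and q* = 52.
Since 52 < 57, the ceiling is binding.
At p = 52: qd = 166 - 2·52 = 62 and qs = 8·52 - 404 = 12.
Shortage = qd - qs = 62 - 12 = 50.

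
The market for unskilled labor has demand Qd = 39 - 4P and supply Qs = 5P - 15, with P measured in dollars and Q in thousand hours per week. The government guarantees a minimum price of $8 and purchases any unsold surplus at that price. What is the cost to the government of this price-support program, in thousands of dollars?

144

Without the control the market clears where 39 - 4P = 5P - 15, i.e. P* = 6 and Q* = 15.
Because the floor (8) lies above the market-clearing price, it is binding.
At P = 8: Qd = 39 - 4·8 = 7 and Qs = 5·8 - 15 = 25.
Surplus = Qs - Qd = 18.
Government expenditure = surplus × support price = 18 × 8 = 144.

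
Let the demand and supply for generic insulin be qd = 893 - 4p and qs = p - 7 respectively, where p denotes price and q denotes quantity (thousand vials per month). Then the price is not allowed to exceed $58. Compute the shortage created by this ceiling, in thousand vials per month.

610

In a free market, 893 - 4p = p - 7 gives the equilibrium p* = 180, q* = 173.
Since 58 < 180, the ceiling is binding.
At p = 58: qd = 893 - 4·58 = 661 and qs = 58 - 7 = 51.
Shortage = qd - qs = 661 - 51 = 610.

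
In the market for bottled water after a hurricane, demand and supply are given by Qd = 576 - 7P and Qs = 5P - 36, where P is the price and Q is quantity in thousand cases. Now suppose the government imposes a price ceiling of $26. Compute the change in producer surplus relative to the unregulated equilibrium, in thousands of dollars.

Without the control the market clears where 576 - 7P = 5P - 36, i.e. P* = 51 and Q* = 219.
Since 26 < 51, the ceiling is binding.
At P = 26: Qd = 576 - 7·26 = 394 and Qs = 5·26 - 36 = 94.
Producer surplus without the control is ½ · (51 - 7.2) · 219 = 4796.1.
With the ceiling, producers sell 94 units at 26, so PS = ½ · (26 - 7.2) · 94 = 883.6.
Change in producer surplus = 883.6 - 4796.1 = -3912.5.

-3912.5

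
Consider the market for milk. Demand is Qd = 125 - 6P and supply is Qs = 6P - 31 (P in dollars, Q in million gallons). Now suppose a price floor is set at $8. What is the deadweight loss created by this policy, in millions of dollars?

0

Setting quantity demanded equal to quantity supplied, 125 - 6P = 6P - 31, gives P* = 13 and Q* = 47.
The floor of 8 is below the equilibrium price 13, so it is not binding; the market clears at P* = 13, Q* = 47.
Since the control does not bind, no trades are prevented and deadweight loss is zero.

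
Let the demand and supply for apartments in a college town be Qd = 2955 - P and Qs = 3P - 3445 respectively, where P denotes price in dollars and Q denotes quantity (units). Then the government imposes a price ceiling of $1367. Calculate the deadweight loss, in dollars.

Setting quantity demanded equal to quantity supplied, 2955 - P = 3P - 3445, gives P* = 1600 and Q* = 1355.
Because the ceiling (1367) lies below the market-clearing price, it is binding.
At P = 1367: Qd = 2955 - 1367 = 1588 and Qs = 3·1367 - 3445 = 656.
Quantity traded falls to 656. At Q = 656 the demand price is 2955 - 656 = 2299 and the supply price is (3445 + 656)/3 = 1367.
Deadweight loss = ½ · (2299 - 1367) · (1355 - 656) = ½ · 932 · 699 = 325734.

325734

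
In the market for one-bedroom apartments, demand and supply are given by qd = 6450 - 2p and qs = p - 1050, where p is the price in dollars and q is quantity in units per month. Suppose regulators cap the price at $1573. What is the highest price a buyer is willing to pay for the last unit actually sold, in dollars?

Without the control the market clears where 6450 - 2p = p - 1050, i.e. p* = 2500 and q* = 1450.
Since 1573 < 2500, the ceiling is binding.
At p = 1573: qd = 6450 - 2·1573 = 3304 and qs = 1573 - 1050 = 523.
Only 523 units reach the market. On the demand curve, the marginal buyer's willingness to pay at q = 523 is (6450 - 523)/2 = 2963.5.

2963.5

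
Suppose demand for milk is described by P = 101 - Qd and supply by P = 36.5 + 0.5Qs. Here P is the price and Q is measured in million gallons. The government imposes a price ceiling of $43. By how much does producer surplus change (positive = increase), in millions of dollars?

Rearranging demand gives Qd = 101 - P; rearranging supply gives Qs = 2P - 73. Equilibrium: 101 - P = 2P - 73, so 174 = 3P and P* = 58, Q* = 43.
Since 43 < 58, the ceiling is binding.
At P = 43: Qd = 101 - 43 = 58 and Qs = 2·43 - 73 = 13.
Producer surplus without the control is ½ · (58 - 36.5) · 43 = 462.25.
With the ceiling, producers sell 13 units at 43, so PS = ½ · (43 - 36.5) · 13 = 42.25.
Change in producer surplus = 42.25 - 462.25 = -420.

-420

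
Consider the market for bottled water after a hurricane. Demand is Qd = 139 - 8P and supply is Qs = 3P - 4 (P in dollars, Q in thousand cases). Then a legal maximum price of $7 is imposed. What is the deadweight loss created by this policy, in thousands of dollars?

Equilibrium: 139 - 8P = 3P - 4, so 143 = 11P and P* = 13, Q* = 35.
The ceiling of 7 is below the equilibrium price 13, so it binds.
At P = 7: Qd = 139 - 8·7 = 83 and Qs = 3·7 - 4 = 17.
Quantity traded falls to 17. At Q = 17 the demand price is (139 - 17)/8 = 15.25 and the supply price is (4 + 17)/3 = 7.
Deadweight loss = ½ · (15.25 - 7) · (35 - 17) = ½ · 8.25 · 18 = 74.25.

74.25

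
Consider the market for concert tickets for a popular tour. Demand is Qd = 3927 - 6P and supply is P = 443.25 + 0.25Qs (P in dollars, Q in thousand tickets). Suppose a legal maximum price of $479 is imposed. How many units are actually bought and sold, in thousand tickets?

143

Rearranging supply gives Qs = 4P - 1773. In a free market, 3927 - 6P = 4P - 1773 gives the equilibrium P* = 570, Q* = 507.
The ceiling of 479 is below the equilibrium price 570, so it binds.
At P = 479: Qd = 3927 - 6·479 = 1053 and Qs = 4·479 - 1773 = 143.
The quantity actually transacted is the short side, supply: 143.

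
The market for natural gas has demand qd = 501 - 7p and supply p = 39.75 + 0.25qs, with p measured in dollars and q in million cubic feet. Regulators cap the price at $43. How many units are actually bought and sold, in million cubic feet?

13

Rearranging supply gives qs = 4p - 159. Setting quantity demanded equal to quantity supplied, 501 - 7p = 4p - 159, gives p* = 60 and q* = 81.
Since 43 < 60, the ceiling is binding.
At p = 43: qd = 501 - 7·43 = 200 and qs = 4·43 - 159 = 13.
The quantity actually transacted is the short side, supply: 13.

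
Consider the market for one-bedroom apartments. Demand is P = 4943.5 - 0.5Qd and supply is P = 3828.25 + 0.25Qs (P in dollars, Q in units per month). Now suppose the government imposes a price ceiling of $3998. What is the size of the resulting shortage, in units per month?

1212

Rearranging demand gives Qd = 9887 - 2P; rearranging supply gives Qs = 4P - 15313. Setting quantity demanded equal to quantity supplied, 9887 - 2P = 4P - 15313, gives P* = 4200 and Q* = 1487.
The ceiling of 3998 is below the equilibrium price 4200, so it binds.
At P = 3998: Qd = 9887 - 2·3998 = 1891 and Qs = 4·3998 - 15313 = 679.
Shortage = Qd - Qs = 1891 - 679 = 1212.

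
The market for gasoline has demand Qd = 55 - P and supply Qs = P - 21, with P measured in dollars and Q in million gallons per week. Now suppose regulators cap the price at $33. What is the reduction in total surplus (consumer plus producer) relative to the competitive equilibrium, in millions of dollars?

Setting quantity demanded equal to quantity supplied, 55 - P = P - 21, gives P* = 38 and Q* = 17.
The ceiling of 33 is below the equilibrium price 38, so it binds.
At P = 33: Qd = 55 - 33 = 22 and Qs = 33 - 21 = 12.
Quantity traded falls to 12. At Q = 12 the demand price is 55 - 12 = 43 and the supply price is 21 + 12 = 33.
Deadweight loss = ½ · (43 - 33) · (17 - 12) = ½ · 10 · 5 = 25.

25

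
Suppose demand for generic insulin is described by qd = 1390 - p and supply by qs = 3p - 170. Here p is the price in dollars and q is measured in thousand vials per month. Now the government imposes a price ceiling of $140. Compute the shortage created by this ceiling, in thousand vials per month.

1000

Without the control the market clears where 1390 - p = 3p - 170, i.e. p* = 390 and q* = 1000.
Because the ceiling (140) lies below the market-clearing price, it is binding.
At p = 140: qd = 1390 - 140 = 1250 and qs = 3·140 - 170 = 250.
Shortage = qd - qs = 1250 - 250 = 1000.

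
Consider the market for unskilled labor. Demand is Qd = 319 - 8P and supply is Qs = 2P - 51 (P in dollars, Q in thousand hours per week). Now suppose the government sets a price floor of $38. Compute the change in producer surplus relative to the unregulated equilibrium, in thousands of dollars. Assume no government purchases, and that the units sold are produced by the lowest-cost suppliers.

In a free market, 319 - 8P = 2P - 51 gives the equilibrium P* = 37, Q* = 23.
Because the floor (38) lies above the market-clearing price, it is binding.
At P = 38: Qd = 319 - 8·38 = 15 and Qs = 2·38 - 51 = 25.
Producer surplus without the control is ½ · (37 - 25.5) · 23 = 132.25.
With the floor, 15 units are sold at 38. The supply price at Q = 15 is 33, so PS = ½ · [(38 - 25.5) + (38 - 33)] · 15 = 131.25.
Change in producer surplus = 131.25 - 132.25 = -1.

-1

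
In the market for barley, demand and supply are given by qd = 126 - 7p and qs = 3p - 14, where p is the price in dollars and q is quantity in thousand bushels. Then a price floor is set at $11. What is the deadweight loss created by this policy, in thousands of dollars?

Without the control the market clears where 126 - 7p = 3p - 14, i.e. p* = 14 and q* = 28.
The floor of 11 is below the equilibrium price 14, so it is not binding; the market clears at p* = 14, q* = 28.
Since the control does not bind, no trades are prevented and deadweight loss is zero.

0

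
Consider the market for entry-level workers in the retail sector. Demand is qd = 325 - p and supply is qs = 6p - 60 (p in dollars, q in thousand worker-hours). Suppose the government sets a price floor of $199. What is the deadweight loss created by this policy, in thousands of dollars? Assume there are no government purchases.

12096

Without the control the market clears where 325 - p = 6p - 60, i.e. p* = 55 and q* = 270.
The floor of 199 is above the equilibrium price 55, so it binds.
At p = 199: qd = 325 - 199 = 126 and qs = 6·199 - 60 = 1134.
Quantity traded falls to 126. At q = 126 the demand price is 325 - 126 = 199 and the supply price is (60 + 126)/6 = 31.
Deadweight loss = ½ · (199 - 31) · (270 - 126) = ½ · 168 · 144 = 12096.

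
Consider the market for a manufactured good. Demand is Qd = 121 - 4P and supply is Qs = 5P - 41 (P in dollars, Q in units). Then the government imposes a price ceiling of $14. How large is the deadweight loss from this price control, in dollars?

Without the control the market clears where 121 - 4P = 5P - 41, i.e. P* = 18 and Q* = 49.
Since 14 < 18, the ceiling is binding.
At P = 14: Qd = 121 - 4·14 = 65 and Qs = 5·14 - 41 = 29.
Quantity traded falls to 29. At Q = 29 the demand price is (121 - 29)/4 = 23 and the supply price is (41 + 29)/5 = 14.
Deadweight loss = ½ · (23 - 14) · (49 - 29) = ½ · 9 · 20 = 90.

90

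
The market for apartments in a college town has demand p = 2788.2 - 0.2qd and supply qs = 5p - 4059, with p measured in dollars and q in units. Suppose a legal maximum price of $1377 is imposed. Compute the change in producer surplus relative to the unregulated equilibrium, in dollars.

Rearranging demand gives qd = 13941 - 5p. In a free market, 13941 - 5p = 5p - 4059 gives the equilibrium p* = 1800, q* = 4941.
Because the ceiling (1377) lies below the market-clearing price, it is binding.
At p = 1377: qd = 13941 - 5·1377 = 7056 and qs = 5·1377 - 4059 = 2826.
Producer surplus without the control is ½ · (1800 - 811.8) · 4941 = 2441348.1.
With the ceiling, producers sell 2826 units at 1377, so PS = ½ · (1377 - 811.8) · 2826 = 798627.6.
Change in producer surplus = 798627.6 - 2441348.1 = -1642720.5.

-1642720.5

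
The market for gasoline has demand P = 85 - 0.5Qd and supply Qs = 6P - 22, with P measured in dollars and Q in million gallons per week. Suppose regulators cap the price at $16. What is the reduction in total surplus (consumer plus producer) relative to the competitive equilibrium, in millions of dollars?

Rearranging demand gives Qd = 170 - 2P. Without the control the market clears where 170 - 2P = 6P - 22, i.e. P* = 24 and Q* = 122.
Because the ceiling (16) lies below the market-clearing price, it is binding.
At P = 16: Qd = 170 - 2·16 = 138 and Qs = 6·16 - 22 = 74.
Quantity traded falls to 74. At Q = 74 the demand price is (170 - 74)/2 = 48 and the supply price is (22 + 74)/6 = 16.
Deadweight loss = ½ · (48 - 16) · (122 - 74) = ½ · 32 · 48 = 768.

768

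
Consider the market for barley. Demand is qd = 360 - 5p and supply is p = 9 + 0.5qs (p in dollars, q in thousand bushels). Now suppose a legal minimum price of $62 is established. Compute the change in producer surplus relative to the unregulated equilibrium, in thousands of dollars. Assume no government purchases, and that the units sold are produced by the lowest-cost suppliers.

Rearranging supply gives qs = 2p - 18. Equilibrium: 360 - 5p = 2p - 18, so 378 = 7p and p* = 54, q* = 90.
Since 62 > 54, the floor is binding.
At p = 62: qd = 360 - 5·62 = 50 and qs = 2·62 - 18 = 106.
Producer surplus without the control is ½ · (54 - 9) · 90 = 2025.
With the floor, 50 units are sold at 62. The supply price at q = 50 is 34, so PS = ½ · [(62 - 9) + (62 - 34)] · 50 = 2025.
Change in producer surplus = 2025 - 2025 = 0.

0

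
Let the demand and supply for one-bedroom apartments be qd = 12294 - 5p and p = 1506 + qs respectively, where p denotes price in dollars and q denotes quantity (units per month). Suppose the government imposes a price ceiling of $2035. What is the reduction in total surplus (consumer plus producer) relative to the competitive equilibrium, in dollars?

Rearranging supply gives qs = p - 1506. In a free market, 12294 - 5p = p - 1506 gives the equilibrium p* = 2300, q* = 794.
The ceiling of 2035 is below the equilibrium price 2300, so it binds.
At p = 2035: qd = 12294 - 5·2035 = 2119 and qs = 2035 - 1506 = 529.
Quantity traded falls to 529. At q = 529 the demand price is (12294 - 529)/5 = 2353 and the supply price is 1506 + 529 = 2035.
Deadweight loss = ½ · (2353 - 2035) · (794 - 529) = ½ · 318 · 265 = 42135.

42135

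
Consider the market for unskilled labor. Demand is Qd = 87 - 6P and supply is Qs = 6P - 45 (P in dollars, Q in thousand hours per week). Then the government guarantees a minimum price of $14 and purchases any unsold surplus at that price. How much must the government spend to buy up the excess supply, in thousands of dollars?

504

Setting quantity demanded equal to quantity supplied, 87 - 6P = 6P - 45, gives P* = 11 and Q* = 21.
Since 14 > 11, the floor is binding.
At P = 14: Qd = 87 - 6·14 = 3 and Qs = 6·14 - 45 = 39.
Surplus = Qs - Qd = 36.
Government expenditure = surplus × support price = 36 × 14 = 504.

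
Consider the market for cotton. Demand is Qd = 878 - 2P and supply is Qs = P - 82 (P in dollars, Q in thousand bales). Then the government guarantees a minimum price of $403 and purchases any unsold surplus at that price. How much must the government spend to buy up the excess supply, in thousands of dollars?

In a free market, 878 - 2P = P - 82 gives the equilibrium P* = 320, Q* = 238.
The floor of 403 is above the equilibrium price 320, so it binds.
At P = 403: Qd = 878 - 2·403 = 72 and Qs = 403 - 82 = 321.
Surplus = Qs - Qd = 249.
Government expenditure = surplus × support price = 249 × 403 = 100347.

100347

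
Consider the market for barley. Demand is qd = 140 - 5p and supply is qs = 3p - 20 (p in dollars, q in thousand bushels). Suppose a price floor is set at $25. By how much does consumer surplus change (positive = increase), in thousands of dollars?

-137.5

Without the control the market clears where 140 - 5p = 3p - 20, i.e. p* = 20 and q* = 40.
Because the floor (25) lies above the market-clearing price, it is binding.
At p = 25: qd = 140 - 5·25 = 15 and qs = 3·25 - 20 = 55.
Consumer surplus without the control is ½ · (28 - 20) · 40 = 160.
With the floor, consumers buy 15 units at 25, so CS = ½ · (28 - 25) · 15 = 22.5.
Change in consumer surplus = 22.5 - 160 = -137.5.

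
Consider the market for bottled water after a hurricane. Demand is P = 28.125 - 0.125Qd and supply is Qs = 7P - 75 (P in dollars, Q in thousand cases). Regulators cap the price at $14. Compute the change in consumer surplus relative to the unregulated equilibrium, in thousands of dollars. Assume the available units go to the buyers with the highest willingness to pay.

Rearranging demand gives Qd = 225 - 8P. Equilibrium: 225 - 8P = 7P - 75, so 300 = 15P and P* = 20, Q* = 65.
Because the ceiling (14) lies below the market-clearing price, it is binding.
At P = 14: Qd = 225 - 8·14 = 113 and Qs = 7·14 - 75 = 23.
Consumer surplus without the control is ½ · (28.125 - 20) · 65 = 264.0625.
With the ceiling, 23 units are sold at 14 (assume they go to the highest-value buyers). The demand price at Q = 23 is 25.25, so CS = ½ · [(28.125 - 14) + (25.25 - 14)] · 23 = 291.8125.
Change in consumer surplus = 291.8125 - 264.0625 = 27.75.

27.75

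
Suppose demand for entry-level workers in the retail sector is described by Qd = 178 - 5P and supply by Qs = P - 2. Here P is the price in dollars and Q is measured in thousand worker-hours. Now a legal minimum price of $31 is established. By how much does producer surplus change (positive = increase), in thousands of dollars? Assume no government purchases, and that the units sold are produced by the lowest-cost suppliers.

Setting quantity demanded equal to quantity supplied, 178 - 5P = P - 2, gives P* = 30 and Q* = 28.
The floor of 31 is above the equilibrium price 30, so it binds.
At P = 31: Qd = 178 - 5·31 = 23 and Qs = 31 - 2 = 29.
Producer surplus without the control is ½ · (30 - 2) · 28 = 392.
With the floor, 23 units are sold at 31. The supply price at Q = 23 is 25, so PS = ½ · [(31 - 2) + (31 - 25)] · 23 = 402.5.
Change in producer surplus = 402.5 - 392 = 10.5.

10.5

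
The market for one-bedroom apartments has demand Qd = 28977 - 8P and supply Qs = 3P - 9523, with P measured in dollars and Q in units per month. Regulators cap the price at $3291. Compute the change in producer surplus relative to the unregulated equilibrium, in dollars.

Setting quantity demanded equal to quantity supplied, 28977 - 8P = 3P - 9523, gives P* = 3500 and Q* = 977.
Because the ceiling (3291) lies below the market-clearing price, it is binding.
At P = 3291: Qd = 28977 - 8·3291 = 2649 and Qs = 3·3291 - 9523 = 350.
Producer surplus without the control is ½ · (3500 - 9523/3) · 977 = 954529/6.
With the ceiling, producers sell 350 units at 3291, so PS = ½ · (3291 - 9523/3) · 350 = 61250/3.
Change in producer surplus = 61250/3 - 954529/6 = -138671.5.

-138671.5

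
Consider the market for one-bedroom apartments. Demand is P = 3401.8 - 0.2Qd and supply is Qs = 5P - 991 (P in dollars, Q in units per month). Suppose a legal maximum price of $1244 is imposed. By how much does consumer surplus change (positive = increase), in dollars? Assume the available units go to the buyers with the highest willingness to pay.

Rearranging demand gives Qd = 17009 - 5P. Equilibrium: 17009 - 5P = 5P - 991, so 18000 = 10P and P* = 1800, Q* = 8009.
Because the ceiling (1244) lies below the market-clearing price, it is binding.
At P = 1244: Qd = 17009 - 5·1244 = 10789 and Qs = 5·1244 - 991 = 5229.
Consumer surplus without the control is ½ · (3401.8 - 1800) · 8009 = 6414408.1.
With the ceiling, 5229 units are sold at 1244 (assume they go to the highest-value buyers). The demand price at Q = 5229 is 2356, so CS = ½ · [(3401.8 - 1244) + (2356 - 1244)] · 5229 = 8548892.1.
Change in consumer surplus = 8548892.1 - 6414408.1 = 2134484.

2134484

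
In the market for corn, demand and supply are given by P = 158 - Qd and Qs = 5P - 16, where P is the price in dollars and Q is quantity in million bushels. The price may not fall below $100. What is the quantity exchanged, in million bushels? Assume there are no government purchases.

58

Rearranging demand gives Qd = 158 - P. In a free market, 158 - P = 5P - 16 gives the equilibrium P* = 29, Q* = 129.
The floor of 100 is above the equilibrium price 29, so it binds.
At P = 100: Qd = 158 - 100 = 58 and Qs = 5·100 - 16 = 484.
The quantity actually transacted is the short side, demand: 58.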